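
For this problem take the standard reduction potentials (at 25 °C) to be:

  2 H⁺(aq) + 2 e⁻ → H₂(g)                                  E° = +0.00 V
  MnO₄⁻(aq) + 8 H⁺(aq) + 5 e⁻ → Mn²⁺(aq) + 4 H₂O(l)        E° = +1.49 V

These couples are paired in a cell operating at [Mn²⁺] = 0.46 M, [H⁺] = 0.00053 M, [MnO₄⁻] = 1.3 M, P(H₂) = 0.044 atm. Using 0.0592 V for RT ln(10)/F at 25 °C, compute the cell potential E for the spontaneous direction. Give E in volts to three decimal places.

MnO₄⁻/Mn²⁺ is the cathode (higher E°), H⁺/H₂ the anode: E°cell = +1.49 − (+0.00) = +1.49 V, n = 10.
Overall: 2 MnO₄⁻(aq) + 6 H⁺(aq) + 5 H₂(g) → 2 Mn²⁺(aq) + 8 H₂O(l)
Q = [Mn²⁺]^2 / ([MnO₄⁻]^2·[H⁺]^6·P(H₂)^5); log Q = 25.535.
E = E° − (0.0592/n) log Q = +1.49 − (0.0592/10)(25.535) = +1.339 V.

+1.339 V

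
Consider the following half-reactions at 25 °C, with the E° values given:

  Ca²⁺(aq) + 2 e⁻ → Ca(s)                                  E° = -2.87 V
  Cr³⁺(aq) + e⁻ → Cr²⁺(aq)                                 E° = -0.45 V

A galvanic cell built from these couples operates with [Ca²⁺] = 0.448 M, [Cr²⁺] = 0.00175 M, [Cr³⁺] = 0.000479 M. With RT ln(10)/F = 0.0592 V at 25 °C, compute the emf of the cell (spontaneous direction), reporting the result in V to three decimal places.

Cr³⁺/Cr²⁺ is the cathode (higher E°), Ca²⁺/Ca the anode: E°cell = -0.45 − (-2.87) = +2.42 V, n = 2.
Overall: 2 Cr³⁺(aq) + Ca(s) → 2 Cr²⁺(aq) + Ca²⁺(aq)
Q = [Cr²⁺]^2·[Ca²⁺] / ([Cr³⁺]^2); log Q = 0.777.
E = E° − (0.0592/n) log Q = +2.42 − (0.0592/2)(0.777) = +2.397 V.

+2.397 V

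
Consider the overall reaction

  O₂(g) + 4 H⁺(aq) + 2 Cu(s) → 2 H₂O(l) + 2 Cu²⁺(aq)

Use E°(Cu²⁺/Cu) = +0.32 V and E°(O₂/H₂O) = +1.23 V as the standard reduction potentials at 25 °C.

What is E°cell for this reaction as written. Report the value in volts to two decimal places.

+0.91 V

The O₂/H₂O couple has the higher reduction potential, so it is the cathode; Cu²⁺/Cu is oxidised at the anode.
E°cell = E°(cathode) − E°(anode) = (+1.23) − (+0.32) = +0.91 V.
Since E°cell > 0, the reaction is spontaneous under standard conditions.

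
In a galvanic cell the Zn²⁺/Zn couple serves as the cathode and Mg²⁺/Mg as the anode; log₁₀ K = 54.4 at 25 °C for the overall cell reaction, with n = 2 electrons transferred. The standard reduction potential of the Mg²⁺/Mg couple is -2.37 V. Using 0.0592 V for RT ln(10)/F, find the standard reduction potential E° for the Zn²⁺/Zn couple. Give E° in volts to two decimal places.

E°cell = (0.0592/n)·log K = (0.0592/2)(54.4) = +1.610 V.
Since Zn²⁺/Zn is the cathode and Mg²⁺/Mg the anode, E°cell = E°(Zn²⁺/Zn) − E°(Mg²⁺/Mg).
So E°(Zn²⁺/Zn) = E°cell + E°(Mg²⁺/Mg) = +1.610 + (-2.37) = -0.76 V.

-0.76 V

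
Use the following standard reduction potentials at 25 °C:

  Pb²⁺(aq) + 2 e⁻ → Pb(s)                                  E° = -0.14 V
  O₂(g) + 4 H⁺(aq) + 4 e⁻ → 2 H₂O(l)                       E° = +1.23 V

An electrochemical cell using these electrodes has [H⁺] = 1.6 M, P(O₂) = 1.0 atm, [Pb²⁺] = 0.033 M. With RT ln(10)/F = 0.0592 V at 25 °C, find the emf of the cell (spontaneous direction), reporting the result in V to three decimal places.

+1.426 V

O₂/H₂O is the cathode (higher E°), Pb²⁺/Pb the anode: E°cell = +1.23 − (-0.14) = +1.37 V, n = 4.
Overall: O₂(g) + 4 H⁺(aq) + 2 Pb(s) → 2 H₂O(l) + 2 Pb²⁺(aq)
Q = [Pb²⁺]^2 / (P(O₂)·[H⁺]^4); log Q = -3.779.
E = E° − (0.0592/n) log Q = +1.37 − (0.0592/4)(-3.779) = +1.426 V.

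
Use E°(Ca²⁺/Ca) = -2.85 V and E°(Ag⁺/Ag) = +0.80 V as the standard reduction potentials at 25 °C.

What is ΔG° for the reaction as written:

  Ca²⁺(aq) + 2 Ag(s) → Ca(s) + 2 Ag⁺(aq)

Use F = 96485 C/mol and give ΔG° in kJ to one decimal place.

As written, Ca²⁺/Ca is reduced (cathode) and Ag⁺/Ag is oxidised (anode), so E°cell = (-2.85) − (+0.80) = -3.65 V.
Balancing electrons gives n = 2.
ΔG° = −nFE° = −(2)(96485)(-3.65) = 704,340 J = +704.3 kJ.

+704.3 kJ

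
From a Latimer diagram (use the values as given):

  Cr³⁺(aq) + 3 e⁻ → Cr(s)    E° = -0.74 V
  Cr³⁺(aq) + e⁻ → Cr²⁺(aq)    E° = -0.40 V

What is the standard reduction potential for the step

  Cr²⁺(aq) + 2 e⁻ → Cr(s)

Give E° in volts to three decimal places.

Sequential free energies add, so n₃E°₃ = n₁E°₁ + n₂E°₂.
With n₃ = 3, and the known step contributing 1×(-0.40) V, the unknown satisfies 2·E° = 3×(-0.74) − 1×(-0.40) = -1.820.
E° = -1.820 / 2 = -0.910 V.

-0.910 V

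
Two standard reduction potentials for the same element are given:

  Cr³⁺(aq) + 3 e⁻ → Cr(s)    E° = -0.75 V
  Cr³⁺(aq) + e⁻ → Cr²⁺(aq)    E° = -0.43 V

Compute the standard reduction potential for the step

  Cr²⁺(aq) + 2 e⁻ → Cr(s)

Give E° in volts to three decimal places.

-0.910 V

Sequential free energies add, so n₃E°₃ = n₁E°₁ + n₂E°₂.
With n₃ = 3, and the known step contributing 1×(-0.43) V, the unknown satisfies 2·E° = 3×(-0.75) − 1×(-0.43) = -1.820.
E° = -1.820 / 2 = -0.910 V.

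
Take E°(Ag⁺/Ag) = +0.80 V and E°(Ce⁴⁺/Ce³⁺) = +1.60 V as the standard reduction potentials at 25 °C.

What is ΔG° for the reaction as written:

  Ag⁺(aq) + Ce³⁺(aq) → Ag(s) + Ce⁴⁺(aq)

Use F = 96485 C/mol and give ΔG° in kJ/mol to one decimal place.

+77.2 kJ/mol

As written, Ag⁺/Ag is reduced (cathode) and Ce⁴⁺/Ce³⁺ is oxidised (anode), so E°cell = (+0.80) − (+1.60) = -0.80 V.
Balancing electrons gives n = 1.
ΔG° = −nFE° = −(1)(96485)(-0.80) = 77,188 J = +77.2 kJ/mol.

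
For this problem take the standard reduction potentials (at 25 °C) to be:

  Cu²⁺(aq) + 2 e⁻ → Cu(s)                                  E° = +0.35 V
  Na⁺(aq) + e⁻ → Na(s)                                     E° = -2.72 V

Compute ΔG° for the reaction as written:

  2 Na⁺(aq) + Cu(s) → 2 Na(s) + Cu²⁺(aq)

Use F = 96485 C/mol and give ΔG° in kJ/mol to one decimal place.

As written, Na⁺/Na is reduced (cathode) and Cu²⁺/Cu is oxidised (anode), so E°cell = (-2.72) − (+0.35) = -3.07 V.
Balancing electrons gives n = 2.
ΔG° = −nFE° = −(2)(96485)(-3.07) = 592,418 J = +592.4 kJ/mol.

+592.4 kJ/mol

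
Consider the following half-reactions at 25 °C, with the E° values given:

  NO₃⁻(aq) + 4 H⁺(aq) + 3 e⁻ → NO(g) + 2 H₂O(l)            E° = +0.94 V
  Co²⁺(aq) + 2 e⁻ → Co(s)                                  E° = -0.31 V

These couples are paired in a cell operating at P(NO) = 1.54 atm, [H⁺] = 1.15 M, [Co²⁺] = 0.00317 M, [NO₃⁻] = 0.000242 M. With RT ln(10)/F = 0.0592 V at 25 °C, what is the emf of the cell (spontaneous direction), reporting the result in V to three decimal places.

+1.254 V

NO₃⁻/NO is the cathode (higher E°), Co²⁺/Co the anode: E°cell = +0.94 − (-0.31) = +1.25 V, n = 6.
Overall: 2 NO₃⁻(aq) + 8 H⁺(aq) + 3 Co(s) → 2 NO(g) + 4 H₂O(l) + 3 Co²⁺(aq)
Q = P(NO)^2·[Co²⁺]^3 / ([NO₃⁻]^2·[H⁺]^8); log Q = -0.375.
E = E° − (0.0592/n) log Q = +1.25 − (0.0592/6)(-0.375) = +1.254 V.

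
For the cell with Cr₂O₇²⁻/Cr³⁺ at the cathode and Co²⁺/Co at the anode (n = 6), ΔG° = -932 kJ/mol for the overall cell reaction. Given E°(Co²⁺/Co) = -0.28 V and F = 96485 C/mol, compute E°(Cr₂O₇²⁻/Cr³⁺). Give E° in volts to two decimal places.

+1.33 V

E°cell = −ΔG°/(nF) = −(-932×10³)/((6)(96485)) = +1.610 V.
Since Cr₂O₇²⁻/Cr³⁺ is the cathode and Co²⁺/Co the anode, E°cell = E°(Cr₂O₇²⁻/Cr³⁺) − E°(Co²⁺/Co).
So E°(Cr₂O₇²⁻/Cr³⁺) = E°cell + E°(Co²⁺/Co) = +1.610 + (-0.28) = +1.33 V.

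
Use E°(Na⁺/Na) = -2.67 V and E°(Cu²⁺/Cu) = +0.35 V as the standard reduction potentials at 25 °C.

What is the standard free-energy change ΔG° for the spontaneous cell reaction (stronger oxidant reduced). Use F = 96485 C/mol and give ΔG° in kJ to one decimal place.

-582.8 kJ

Cu²⁺/Cu (E° = +0.35 V) is the cathode; Na⁺/Na (E° = -2.67 V) is the anode, so E°cell = +3.02 V.
Balancing electrons gives n = 2 (lcm of 2 and 1).
ΔG° = −nFE° = −(2)(96485)(+3.02) = -582,769 J = -582.8 kJ.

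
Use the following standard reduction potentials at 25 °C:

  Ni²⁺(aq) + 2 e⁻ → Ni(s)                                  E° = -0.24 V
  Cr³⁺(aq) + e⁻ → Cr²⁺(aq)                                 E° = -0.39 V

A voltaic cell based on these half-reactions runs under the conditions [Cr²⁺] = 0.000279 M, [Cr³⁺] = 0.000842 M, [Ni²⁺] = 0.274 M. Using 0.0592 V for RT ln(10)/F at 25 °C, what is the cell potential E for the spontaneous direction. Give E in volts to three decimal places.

Ni²⁺/Ni is the cathode (higher E°), Cr³⁺/Cr²⁺ the anode: E°cell = -0.24 − (-0.39) = +0.15 V, n = 2.
Overall: Ni²⁺(aq) + 2 Cr²⁺(aq) → Ni(s) + 2 Cr³⁺(aq)
Q = [Cr³⁺]^2 / ([Ni²⁺]·[Cr²⁺]^2); log Q = 1.522.
E = E° − (0.0592/n) log Q = +0.15 − (0.0592/2)(1.522) = +0.105 V.

+0.105 V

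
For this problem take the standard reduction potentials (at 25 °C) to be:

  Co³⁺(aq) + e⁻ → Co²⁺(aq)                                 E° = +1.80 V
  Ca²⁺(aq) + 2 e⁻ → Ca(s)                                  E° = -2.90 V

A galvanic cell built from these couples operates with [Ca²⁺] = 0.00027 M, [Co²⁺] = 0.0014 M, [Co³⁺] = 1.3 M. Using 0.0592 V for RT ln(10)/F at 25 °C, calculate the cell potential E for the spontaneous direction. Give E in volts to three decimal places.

Co³⁺/Co²⁺ is the cathode (higher E°), Ca²⁺/Ca the anode: E°cell = +1.80 − (-2.90) = +4.70 V, n = 2.
Overall: 2 Co³⁺(aq) + Ca(s) → 2 Co²⁺(aq) + Ca²⁺(aq)
Q = [Co²⁺]^2·[Ca²⁺] / ([Co³⁺]^2); log Q = -9.504.
E = E° − (0.0592/n) log Q = +4.70 − (0.0592/2)(-9.504) = +4.981 V.

+4.981 V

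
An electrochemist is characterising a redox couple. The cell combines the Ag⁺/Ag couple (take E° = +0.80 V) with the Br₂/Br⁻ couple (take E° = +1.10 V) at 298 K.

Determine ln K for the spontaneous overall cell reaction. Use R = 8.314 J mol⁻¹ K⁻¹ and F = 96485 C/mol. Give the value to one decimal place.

Cathode: Br₂/Br⁻; anode: Ag⁺/Ag. E°cell = (+1.10) − (+0.80) = +0.30 V, with n = 2.
ΔG° = −nFE° = −RT ln K, so ln K = nFE°/(RT) = (2)(96485)(+0.30) / ((8.314)(298)) = 23.366.

23.4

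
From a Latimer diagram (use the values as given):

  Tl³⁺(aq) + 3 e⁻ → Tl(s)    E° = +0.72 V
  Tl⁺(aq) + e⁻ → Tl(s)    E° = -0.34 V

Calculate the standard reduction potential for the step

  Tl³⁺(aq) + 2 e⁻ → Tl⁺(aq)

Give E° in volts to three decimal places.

+1.250 V

Sequential free energies add, so n₃E°₃ = n₁E°₁ + n₂E°₂.
With n₃ = 3, and the known step contributing 1×(-0.34) V, the unknown satisfies 2·E° = 3×(+0.72) − 1×(-0.34) = +2.500.
E° = +2.500 / 2 = +1.250 V.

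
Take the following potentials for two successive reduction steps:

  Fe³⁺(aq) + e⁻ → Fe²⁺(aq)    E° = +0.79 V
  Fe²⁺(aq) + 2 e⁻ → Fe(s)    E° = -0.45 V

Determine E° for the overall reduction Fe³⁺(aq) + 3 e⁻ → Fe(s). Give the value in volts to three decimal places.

-0.037 V

Since ΔG° = −nFE° is additive over sequential reductions, n₃E°₃ = n₁E°₁ + n₂E°₂.
E°₃ = (1×+0.79 + 2×-0.45) / 3 = (-0.110) / 3 = -0.037 V.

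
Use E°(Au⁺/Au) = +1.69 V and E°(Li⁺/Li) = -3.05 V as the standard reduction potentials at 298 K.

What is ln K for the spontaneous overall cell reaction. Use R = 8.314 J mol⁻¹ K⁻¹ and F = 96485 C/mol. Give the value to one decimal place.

184.6

Cathode: Au⁺/Au; anode: Li⁺/Li. E°cell = (+1.69) − (-3.05) = +4.74 V, with n = 1.
ΔG° = −nFE° = −RT ln K, so ln K = nFE°/(RT) = (1)(96485)(+4.74) / ((8.314)(298)) = 184.592.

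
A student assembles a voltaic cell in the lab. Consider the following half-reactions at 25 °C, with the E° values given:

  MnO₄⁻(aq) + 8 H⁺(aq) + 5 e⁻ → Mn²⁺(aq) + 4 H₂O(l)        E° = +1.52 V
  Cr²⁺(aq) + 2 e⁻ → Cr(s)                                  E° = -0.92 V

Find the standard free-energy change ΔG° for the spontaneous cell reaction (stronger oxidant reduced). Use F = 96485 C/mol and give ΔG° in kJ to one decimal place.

MnO₄⁻/Mn²⁺ (E° = +1.52 V) is the cathode; Cr²⁺/Cr (E° = -0.92 V) is the anode, so E°cell = +2.44 V.
Balancing electrons gives n = 10 (lcm of 5 and 2).
ΔG° = −nFE° = −(10)(96485)(+2.44) = -2,354,234 J = -2354.2 kJ.

-2354.2 kJ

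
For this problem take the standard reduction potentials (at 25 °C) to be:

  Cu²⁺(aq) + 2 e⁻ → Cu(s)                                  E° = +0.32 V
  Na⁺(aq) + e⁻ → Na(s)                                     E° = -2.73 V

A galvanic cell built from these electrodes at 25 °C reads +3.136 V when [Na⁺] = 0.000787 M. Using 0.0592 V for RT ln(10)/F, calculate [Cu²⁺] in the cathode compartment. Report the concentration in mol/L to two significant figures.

0.00050 M

Cu²⁺/Cu is the cathode, Na⁺/Na the anode: E°cell = +3.05 V, n = 2.
Overall reaction: Cu²⁺(aq) + 2 Na(s) → Cu(s) + 2 Na⁺(aq); Q = [Na⁺]^2/[Cu²⁺]^1.
From E = E° − (0.0592/n) log Q: log Q = (E° − E)·n/0.0592 = (+3.05 − (+3.136))·2/0.0592 = -2.9054.
So 1·log[Cu²⁺] = 2·log(0.000787) − log Q = -6.2081 − (-2.9054) = -3.3027; [Cu²⁺] = 10^(-3.3027) ≈ 0.00050 M.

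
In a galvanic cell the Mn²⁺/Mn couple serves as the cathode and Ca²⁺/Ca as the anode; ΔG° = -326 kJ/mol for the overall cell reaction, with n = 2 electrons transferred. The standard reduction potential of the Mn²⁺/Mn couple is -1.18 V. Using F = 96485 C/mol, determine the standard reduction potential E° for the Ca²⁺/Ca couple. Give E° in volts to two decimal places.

E°cell = −ΔG°/(nF) = −(-326×10³)/((2)(96485)) = +1.689 V.
Since Mn²⁺/Mn is the cathode and Ca²⁺/Ca the anode, E°cell = E°(Mn²⁺/Mn) − E°(Ca²⁺/Ca).
So E°(Ca²⁺/Ca) = E°(Mn²⁺/Mn) − E°cell = (-1.18) − (+1.689) = -2.87 V.

-2.87 V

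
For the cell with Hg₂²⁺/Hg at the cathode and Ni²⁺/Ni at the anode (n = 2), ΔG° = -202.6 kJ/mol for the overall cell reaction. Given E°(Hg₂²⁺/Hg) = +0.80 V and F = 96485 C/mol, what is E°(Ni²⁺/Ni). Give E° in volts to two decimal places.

E°cell = −ΔG°/(nF) = −(-202.6×10³)/((2)(96485)) = +1.050 V.
Since Hg₂²⁺/Hg is the cathode and Ni²⁺/Ni the anode, E°cell = E°(Hg₂²⁺/Hg) − E°(Ni²⁺/Ni).
So E°(Ni²⁺/Ni) = E°(Hg₂²⁺/Hg) − E°cell = (+0.80) − (+1.050) = -0.25 V.

-0.25 V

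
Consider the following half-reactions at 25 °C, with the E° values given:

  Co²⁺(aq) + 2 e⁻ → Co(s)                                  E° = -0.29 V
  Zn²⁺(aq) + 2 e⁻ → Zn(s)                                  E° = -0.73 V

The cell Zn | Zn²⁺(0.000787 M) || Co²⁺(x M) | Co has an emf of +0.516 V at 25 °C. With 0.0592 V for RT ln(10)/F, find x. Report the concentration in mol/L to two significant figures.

Co²⁺/Co is the cathode, Zn²⁺/Zn the anode: E°cell = +0.44 V, n = 2.
Overall reaction: Co²⁺(aq) + Zn(s) → Co(s) + Zn²⁺(aq); Q = [Zn²⁺]^1/[Co²⁺]^1.
From E = E° − (0.0592/n) log Q: log Q = (E° − E)·n/0.0592 = (+0.44 − (+0.516))·2/0.0592 = -2.5676.
So 1·log[Co²⁺] = 1·log(0.000787) − log Q = -3.1040 − (-2.5676) = -0.5364; [Co²⁺] = 10^(-0.5364) ≈ 0.29 M.

0.29 M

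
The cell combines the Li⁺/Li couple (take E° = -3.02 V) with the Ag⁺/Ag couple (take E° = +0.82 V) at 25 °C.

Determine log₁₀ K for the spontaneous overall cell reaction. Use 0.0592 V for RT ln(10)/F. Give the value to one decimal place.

Cathode: Ag⁺/Ag; anode: Li⁺/Li. E°cell = +3.84 V, n = 1.
log K = nE°cell / 0.0592 = (1)(+3.84) / 0.0592 = 64.9.

64.9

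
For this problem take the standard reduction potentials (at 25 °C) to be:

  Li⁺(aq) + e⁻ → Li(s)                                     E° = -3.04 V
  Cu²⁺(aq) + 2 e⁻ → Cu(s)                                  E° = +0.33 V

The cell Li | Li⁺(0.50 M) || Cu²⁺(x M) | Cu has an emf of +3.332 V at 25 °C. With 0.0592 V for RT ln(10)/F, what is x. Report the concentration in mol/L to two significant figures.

Cu²⁺/Cu is the cathode, Li⁺/Li the anode: E°cell = +3.37 V, n = 2.
Overall reaction: Cu²⁺(aq) + 2 Li(s) → Cu(s) + 2 Li⁺(aq); Q = [Li⁺]^2/[Cu²⁺]^1.
From E = E° − (0.0592/n) log Q: log Q = (E° − E)·n/0.0592 = (+3.37 − (+3.332))·2/0.0592 = 1.2838.
So 1·log[Cu²⁺] = 2·log(0.5) − log Q = -0.6021 − (1.2838) = -1.8859; [Cu²⁺] = 10^(-1.8859) ≈ 0.013 M.

0.013 M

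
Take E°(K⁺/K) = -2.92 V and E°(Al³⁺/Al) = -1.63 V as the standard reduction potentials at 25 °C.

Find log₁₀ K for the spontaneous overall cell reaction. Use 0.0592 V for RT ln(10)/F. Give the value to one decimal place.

Cathode: Al³⁺/Al; anode: K⁺/K. E°cell = +1.29 V, n = 3.
log K = nE°cell / 0.0592 = (3)(+1.29) / 0.0592 = 65.4.

65.4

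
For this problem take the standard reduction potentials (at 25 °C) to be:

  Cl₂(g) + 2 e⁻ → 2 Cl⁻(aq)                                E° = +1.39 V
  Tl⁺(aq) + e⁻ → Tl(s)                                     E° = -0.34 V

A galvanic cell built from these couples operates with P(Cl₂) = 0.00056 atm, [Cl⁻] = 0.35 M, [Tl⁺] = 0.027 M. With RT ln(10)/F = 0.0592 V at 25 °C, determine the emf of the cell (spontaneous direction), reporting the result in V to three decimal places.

Cl₂/Cl⁻ is the cathode (higher E°), Tl⁺/Tl the anode: E°cell = +1.39 − (-0.34) = +1.73 V, n = 2.
Overall: Cl₂(g) + 2 Tl(s) → 2 Cl⁻(aq) + 2 Tl⁺(aq)
Q = [Cl⁻]^2·[Tl⁺]^2 / (P(Cl₂)); log Q = -0.797.
E = E° − (0.0592/n) log Q = +1.73 − (0.0592/2)(-0.797) = +1.754 V.

+1.754 V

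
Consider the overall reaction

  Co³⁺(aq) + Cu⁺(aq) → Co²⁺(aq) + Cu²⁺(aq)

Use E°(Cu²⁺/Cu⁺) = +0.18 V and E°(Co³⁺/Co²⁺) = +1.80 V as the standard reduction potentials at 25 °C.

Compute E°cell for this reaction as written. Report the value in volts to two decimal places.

+1.62 V

The Co³⁺/Co²⁺ couple has the higher reduction potential, so it is the cathode; Cu²⁺/Cu⁺ is oxidised at the anode.
E°cell = E°(cathode) − E°(anode) = (+1.80) − (+0.18) = +1.62 V.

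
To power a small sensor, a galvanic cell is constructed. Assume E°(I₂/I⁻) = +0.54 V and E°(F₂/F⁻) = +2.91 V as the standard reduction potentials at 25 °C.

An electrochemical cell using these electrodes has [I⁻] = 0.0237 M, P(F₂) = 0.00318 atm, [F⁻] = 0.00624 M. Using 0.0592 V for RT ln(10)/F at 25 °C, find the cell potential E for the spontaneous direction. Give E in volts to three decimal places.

+2.330 V

F₂/F⁻ is the cathode (higher E°), I₂/I⁻ the anode: E°cell = +2.91 − (+0.54) = +2.37 V, n = 2.
Overall: F₂(g) + 2 I⁻(aq) → 2 F⁻(aq) + I₂(s)
Q = [F⁻]^2 / (P(F₂)·[I⁻]^2); log Q = 1.338.
E = E° − (0.0592/n) log Q = +2.37 − (0.0592/2)(1.338) = +2.330 V.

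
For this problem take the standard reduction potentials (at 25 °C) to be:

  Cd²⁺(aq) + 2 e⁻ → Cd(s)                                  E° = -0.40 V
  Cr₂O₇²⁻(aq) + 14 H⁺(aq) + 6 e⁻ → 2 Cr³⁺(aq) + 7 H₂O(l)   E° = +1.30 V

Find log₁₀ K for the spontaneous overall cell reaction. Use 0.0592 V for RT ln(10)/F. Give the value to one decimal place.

172.3

Cathode: Cr₂O₇²⁻/Cr³⁺; anode: Cd²⁺/Cd. E°cell = +1.70 V, n = 6.
log K = nE°cell / 0.0592 = (6)(+1.70) / 0.0592 = 172.3.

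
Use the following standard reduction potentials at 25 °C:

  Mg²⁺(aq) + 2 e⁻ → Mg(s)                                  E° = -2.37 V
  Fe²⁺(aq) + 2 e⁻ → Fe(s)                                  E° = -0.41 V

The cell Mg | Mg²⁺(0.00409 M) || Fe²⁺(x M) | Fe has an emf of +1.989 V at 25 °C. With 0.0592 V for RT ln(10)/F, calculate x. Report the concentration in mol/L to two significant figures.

0.039 M

Fe²⁺/Fe is the cathode, Mg²⁺/Mg the anode: E°cell = +1.96 V, n = 2.
Overall reaction: Fe²⁺(aq) + Mg(s) → Fe(s) + Mg²⁺(aq); Q = [Mg²⁺]^1/[Fe²⁺]^1.
From E = E° − (0.0592/n) log Q: log Q = (E° − E)·n/0.0592 = (+1.96 − (+1.989))·2/0.0592 = -0.9797.
So 1·log[Fe²⁺] = 1·log(0.00409) − log Q = -2.3883 − (-0.9797) = -1.4086; [Fe²⁺] = 10^(-1.4086) ≈ 0.039 M.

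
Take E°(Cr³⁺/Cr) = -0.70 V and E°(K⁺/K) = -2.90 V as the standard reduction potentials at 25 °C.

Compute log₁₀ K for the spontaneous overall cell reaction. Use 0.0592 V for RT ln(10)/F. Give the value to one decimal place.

111.5

Cathode: Cr³⁺/Cr; anode: K⁺/K. E°cell = +2.20 V, n = 3.
log K = nE°cell / 0.0592 = (3)(+2.20) / 0.0592 = 111.5.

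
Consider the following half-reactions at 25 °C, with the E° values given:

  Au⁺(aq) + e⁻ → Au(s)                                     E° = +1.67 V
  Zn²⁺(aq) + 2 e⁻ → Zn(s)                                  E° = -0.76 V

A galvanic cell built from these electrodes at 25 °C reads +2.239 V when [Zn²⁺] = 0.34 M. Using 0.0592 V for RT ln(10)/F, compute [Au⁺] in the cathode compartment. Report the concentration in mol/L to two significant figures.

Au⁺/Au is the cathode, Zn²⁺/Zn the anode: E°cell = +2.43 V, n = 2.
Overall reaction: 2 Au⁺(aq) + Zn(s) → 2 Au(s) + Zn²⁺(aq); Q = [Zn²⁺]^1/[Au⁺]^2.
From E = E° − (0.0592/n) log Q: log Q = (E° − E)·n/0.0592 = (+2.43 − (+2.239))·2/0.0592 = 6.4527.
So 2·log[Au⁺] = 1·log(0.34) − log Q = -0.4685 − (6.4527) = -6.9212; log[Au⁺] = -6.9212 / 2 = -3.4606; [Au⁺] = 10^(-3.4606) ≈ 0.00035 M.

0.00035 M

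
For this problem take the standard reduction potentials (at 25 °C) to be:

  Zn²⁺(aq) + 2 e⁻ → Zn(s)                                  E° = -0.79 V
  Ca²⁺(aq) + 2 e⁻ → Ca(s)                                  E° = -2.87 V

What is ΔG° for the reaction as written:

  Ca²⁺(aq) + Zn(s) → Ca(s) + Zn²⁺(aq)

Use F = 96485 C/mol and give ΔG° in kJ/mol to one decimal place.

+401.4 kJ/mol

As written, Ca²⁺/Ca is reduced (cathode) and Zn²⁺/Zn is oxidised (anode), so E°cell = (-2.87) − (-0.79) = -2.08 V.
Balancing electrons gives n = 2.
ΔG° = −nFE° = −(2)(96485)(-2.08) = 401,378 J = +401.4 kJ/mol.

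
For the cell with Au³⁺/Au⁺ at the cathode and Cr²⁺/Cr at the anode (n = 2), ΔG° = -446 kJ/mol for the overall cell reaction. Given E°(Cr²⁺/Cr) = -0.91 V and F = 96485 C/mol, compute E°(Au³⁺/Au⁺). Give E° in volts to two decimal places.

E°cell = −ΔG°/(nF) = −(-446×10³)/((2)(96485)) = +2.311 V.
Since Au³⁺/Au⁺ is the cathode and Cr²⁺/Cr the anode, E°cell = E°(Au³⁺/Au⁺) − E°(Cr²⁺/Cr).
So E°(Au³⁺/Au⁺) = E°cell + E°(Cr²⁺/Cr) = +2.311 + (-0.91) = +1.40 V.

+1.40 V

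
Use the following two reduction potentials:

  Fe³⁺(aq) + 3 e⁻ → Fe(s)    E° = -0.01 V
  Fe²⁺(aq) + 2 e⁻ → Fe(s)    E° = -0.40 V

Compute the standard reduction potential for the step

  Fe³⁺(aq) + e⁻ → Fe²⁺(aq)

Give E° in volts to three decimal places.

Sequential free energies add, so n₃E°₃ = n₁E°₁ + n₂E°₂.
With n₃ = 3, and the known step contributing 2×(-0.40) V, the unknown satisfies 1·E° = 3×(-0.01) − 2×(-0.40) = +0.770.
E° = +0.770 / 1 = +0.770 V.

+0.770 V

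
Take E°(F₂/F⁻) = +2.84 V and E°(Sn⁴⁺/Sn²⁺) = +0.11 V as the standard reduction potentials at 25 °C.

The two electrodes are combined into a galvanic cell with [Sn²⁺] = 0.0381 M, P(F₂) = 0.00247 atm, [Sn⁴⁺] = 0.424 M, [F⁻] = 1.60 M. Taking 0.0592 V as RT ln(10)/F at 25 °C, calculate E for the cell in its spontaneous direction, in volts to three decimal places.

F₂/F⁻ is the cathode (higher E°), Sn⁴⁺/Sn²⁺ the anode: E°cell = +2.84 − (+0.11) = +2.73 V, n = 2.
Overall: F₂(g) + Sn²⁺(aq) → 2 F⁻(aq) + Sn⁴⁺(aq)
Q = [F⁻]^2·[Sn⁴⁺] / (P(F₂)·[Sn²⁺]); log Q = 4.062.
E = E° − (0.0592/n) log Q = +2.73 − (0.0592/2)(4.062) = +2.610 V.

+2.610 V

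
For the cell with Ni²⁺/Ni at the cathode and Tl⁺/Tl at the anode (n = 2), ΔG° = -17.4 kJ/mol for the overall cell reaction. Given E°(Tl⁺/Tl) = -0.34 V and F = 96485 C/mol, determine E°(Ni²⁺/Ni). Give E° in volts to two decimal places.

E°cell = −ΔG°/(nF) = −(-17.4×10³)/((2)(96485)) = +0.090 V.
Since Ni²⁺/Ni is the cathode and Tl⁺/Tl the anode, E°cell = E°(Ni²⁺/Ni) − E°(Tl⁺/Tl).
So E°(Ni²⁺/Ni) = E°cell + E°(Tl⁺/Tl) = +0.090 + (-0.34) = -0.25 V.

-0.25 V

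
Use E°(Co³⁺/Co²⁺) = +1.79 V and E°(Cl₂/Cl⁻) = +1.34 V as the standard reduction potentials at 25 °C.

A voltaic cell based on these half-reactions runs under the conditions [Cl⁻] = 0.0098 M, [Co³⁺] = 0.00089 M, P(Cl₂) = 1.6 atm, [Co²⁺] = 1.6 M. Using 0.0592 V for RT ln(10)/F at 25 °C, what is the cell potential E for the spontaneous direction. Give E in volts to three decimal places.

Co³⁺/Co²⁺ is the cathode (higher E°), Cl₂/Cl⁻ the anode: E°cell = +1.79 − (+1.34) = +0.45 V, n = 2.
Overall: 2 Co³⁺(aq) + 2 Cl⁻(aq) → 2 Co²⁺(aq) + Cl₂(g)
Q = [Co²⁺]^2·P(Cl₂) / ([Co³⁺]^2·[Cl⁻]^2); log Q = 10.731.
E = E° − (0.0592/n) log Q = +0.45 − (0.0592/2)(10.731) = +0.132 V.

+0.132 V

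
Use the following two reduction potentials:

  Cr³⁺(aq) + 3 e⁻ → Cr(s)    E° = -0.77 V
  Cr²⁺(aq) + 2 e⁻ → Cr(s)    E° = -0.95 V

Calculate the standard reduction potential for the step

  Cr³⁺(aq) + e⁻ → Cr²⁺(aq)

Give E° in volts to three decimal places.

-0.410 V

Sequential free energies add, so n₃E°₃ = n₁E°₁ + n₂E°₂.
With n₃ = 3, and the known step contributing 2×(-0.95) V, the unknown satisfies 1·E° = 3×(-0.77) − 2×(-0.95) = -0.410.
E° = -0.410 / 1 = -0.410 V.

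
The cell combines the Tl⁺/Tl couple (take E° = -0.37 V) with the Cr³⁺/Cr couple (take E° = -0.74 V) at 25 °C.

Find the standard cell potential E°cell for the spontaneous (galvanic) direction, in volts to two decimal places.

The Tl⁺/Tl couple has the higher reduction potential, so it is the cathode; Cr³⁺/Cr is oxidised at the anode.
E°cell = E°(cathode) − E°(anode) = (-0.37) − (-0.74) = +0.37 V.

+0.37 V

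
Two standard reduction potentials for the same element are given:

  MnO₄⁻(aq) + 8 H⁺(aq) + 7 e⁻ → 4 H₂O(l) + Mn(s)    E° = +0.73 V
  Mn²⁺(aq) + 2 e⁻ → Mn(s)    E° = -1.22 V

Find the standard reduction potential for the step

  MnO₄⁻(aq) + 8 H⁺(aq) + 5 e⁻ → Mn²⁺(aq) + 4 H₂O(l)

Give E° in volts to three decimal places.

Sequential free energies add, so n₃E°₃ = n₁E°₁ + n₂E°₂.
With n₃ = 7, and the known step contributing 2×(-1.22) V, the unknown satisfies 5·E° = 7×(+0.73) − 2×(-1.22) = +7.550.
E° = +7.550 / 5 = +1.510 V.

+1.510 V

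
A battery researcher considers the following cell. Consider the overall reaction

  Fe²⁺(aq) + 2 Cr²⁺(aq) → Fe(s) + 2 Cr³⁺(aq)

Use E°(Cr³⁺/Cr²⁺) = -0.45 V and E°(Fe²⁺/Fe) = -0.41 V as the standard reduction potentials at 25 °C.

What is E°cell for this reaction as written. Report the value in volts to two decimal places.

The Fe²⁺/Fe couple has the higher reduction potential, so it is the cathode; Cr³⁺/Cr²⁺ is oxidised at the anode.
E°cell = E°(cathode) − E°(anode) = (-0.41) − (-0.45) = +0.04 V.

+0.04 V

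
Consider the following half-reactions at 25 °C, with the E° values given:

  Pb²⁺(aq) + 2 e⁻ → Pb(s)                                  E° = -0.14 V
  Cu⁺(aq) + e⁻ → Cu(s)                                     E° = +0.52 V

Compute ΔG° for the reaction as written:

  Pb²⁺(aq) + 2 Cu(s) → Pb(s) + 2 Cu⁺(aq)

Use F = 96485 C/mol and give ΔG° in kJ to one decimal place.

As written, Pb²⁺/Pb is reduced (cathode) and Cu⁺/Cu is oxidised (anode), so E°cell = (-0.14) − (+0.52) = -0.66 V.
Balancing electrons gives n = 2.
ΔG° = −nFE° = −(2)(96485)(-0.66) = 127,360 J = +127.4 kJ.

+127.4 kJ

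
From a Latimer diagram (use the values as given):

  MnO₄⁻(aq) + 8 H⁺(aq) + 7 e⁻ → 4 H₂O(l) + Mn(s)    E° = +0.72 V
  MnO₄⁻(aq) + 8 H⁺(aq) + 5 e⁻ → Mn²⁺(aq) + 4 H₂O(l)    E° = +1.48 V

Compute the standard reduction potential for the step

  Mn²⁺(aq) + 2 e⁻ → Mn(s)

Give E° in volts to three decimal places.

Sequential free energies add, so n₃E°₃ = n₁E°₁ + n₂E°₂.
With n₃ = 7, and the known step contributing 5×(+1.48) V, the unknown satisfies 2·E° = 7×(+0.72) − 5×(+1.48) = -2.360.
E° = -2.360 / 2 = -1.180 V.

-1.180 V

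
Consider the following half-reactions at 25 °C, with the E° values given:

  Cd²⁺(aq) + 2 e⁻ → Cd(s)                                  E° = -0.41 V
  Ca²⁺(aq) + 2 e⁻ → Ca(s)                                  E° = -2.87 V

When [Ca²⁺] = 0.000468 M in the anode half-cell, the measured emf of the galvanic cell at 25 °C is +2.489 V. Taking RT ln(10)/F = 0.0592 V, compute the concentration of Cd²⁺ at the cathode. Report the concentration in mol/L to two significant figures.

0.0045 M

Cd²⁺/Cd is the cathode, Ca²⁺/Ca the anode: E°cell = +2.46 V, n = 2.
Overall reaction: Cd²⁺(aq) + Ca(s) → Cd(s) + Ca²⁺(aq); Q = [Ca²⁺]^1/[Cd²⁺]^1.
From E = E° − (0.0592/n) log Q: log Q = (E° − E)·n/0.0592 = (+2.46 − (+2.489))·2/0.0592 = -0.9797.
So 1·log[Cd²⁺] = 1·log(0.000468) − log Q = -3.3298 − (-0.9797) = -2.3501; [Cd²⁺] = 10^(-2.3501) ≈ 0.0045 M.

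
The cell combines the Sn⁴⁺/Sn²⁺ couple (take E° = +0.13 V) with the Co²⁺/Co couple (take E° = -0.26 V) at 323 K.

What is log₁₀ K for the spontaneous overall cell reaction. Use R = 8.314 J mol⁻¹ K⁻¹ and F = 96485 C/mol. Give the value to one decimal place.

Cathode: Sn⁴⁺/Sn²⁺; anode: Co²⁺/Co. E°cell = (+0.13) − (-0.26) = +0.39 V, with n = 2.
ΔG° = −nFE° = −RT ln K, so ln K = nFE°/(RT) = (2)(96485)(+0.39) / ((8.314)(323)) = 28.025.
log₁₀ K = 28.025 / ln 10 = 12.2.

12.2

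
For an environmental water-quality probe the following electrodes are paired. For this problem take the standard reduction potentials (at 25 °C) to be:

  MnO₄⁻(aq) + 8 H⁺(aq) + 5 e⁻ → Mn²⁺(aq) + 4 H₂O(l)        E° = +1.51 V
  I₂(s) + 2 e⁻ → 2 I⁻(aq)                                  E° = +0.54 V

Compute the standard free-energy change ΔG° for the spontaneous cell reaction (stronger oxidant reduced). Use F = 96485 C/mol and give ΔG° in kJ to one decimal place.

MnO₄⁻/Mn²⁺ (E° = +1.51 V) is the cathode; I₂/I⁻ (E° = +0.54 V) is the anode, so E°cell = +0.97 V.
Balancing electrons gives n = 10 (lcm of 5 and 2).
ΔG° = −nFE° = −(10)(96485)(+0.97) = -935,904 J = -935.9 kJ.

-935.9 kJ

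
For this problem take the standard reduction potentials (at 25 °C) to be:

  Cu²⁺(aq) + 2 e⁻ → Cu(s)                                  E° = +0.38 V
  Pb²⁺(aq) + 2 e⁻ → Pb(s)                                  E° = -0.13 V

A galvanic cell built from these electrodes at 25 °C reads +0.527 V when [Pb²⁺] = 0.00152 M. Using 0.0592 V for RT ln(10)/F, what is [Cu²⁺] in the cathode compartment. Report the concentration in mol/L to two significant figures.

0.0057 M

Cu²⁺/Cu is the cathode, Pb²⁺/Pb the anode: E°cell = +0.51 V, n = 2.
Overall reaction: Cu²⁺(aq) + Pb(s) → Cu(s) + Pb²⁺(aq); Q = [Pb²⁺]^1/[Cu²⁺]^1.
From E = E° − (0.0592/n) log Q: log Q = (E° − E)·n/0.0592 = (+0.51 − (+0.527))·2/0.0592 = -0.5743.
So 1·log[Cu²⁺] = 1·log(0.00152) − log Q = -2.8182 − (-0.5743) = -2.2439; [Cu²⁺] = 10^(-2.2439) ≈ 0.0057 M.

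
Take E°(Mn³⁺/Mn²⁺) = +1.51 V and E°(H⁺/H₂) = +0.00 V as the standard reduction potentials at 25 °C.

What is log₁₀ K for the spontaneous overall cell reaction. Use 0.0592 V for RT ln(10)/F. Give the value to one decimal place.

Cathode: Mn³⁺/Mn²⁺; anode: H⁺/H₂. E°cell = +1.51 V, n = 2.
log K = nE°cell / 0.0592 = (2)(+1.51) / 0.0592 = 51.0.

51.0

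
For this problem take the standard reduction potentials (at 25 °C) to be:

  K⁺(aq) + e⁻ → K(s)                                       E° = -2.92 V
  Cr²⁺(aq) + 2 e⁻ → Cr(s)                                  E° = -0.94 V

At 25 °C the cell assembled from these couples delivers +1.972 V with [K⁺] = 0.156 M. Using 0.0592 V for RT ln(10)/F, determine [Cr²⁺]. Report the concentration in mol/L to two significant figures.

Cr²⁺/Cr is the cathode, K⁺/K the anode: E°cell = +1.98 V, n = 2.
Overall reaction: Cr²⁺(aq) + 2 K(s) → Cr(s) + 2 K⁺(aq); Q = [K⁺]^2/[Cr²⁺]^1.
From E = E° − (0.0592/n) log Q: log Q = (E° − E)·n/0.0592 = (+1.98 − (+1.972))·2/0.0592 = 0.2703.
So 1·log[Cr²⁺] = 2·log(0.156) − log Q = -1.6138 − (0.2703) = -1.8841; [Cr²⁺] = 10^(-1.8841) ≈ 0.013 M.

0.013 M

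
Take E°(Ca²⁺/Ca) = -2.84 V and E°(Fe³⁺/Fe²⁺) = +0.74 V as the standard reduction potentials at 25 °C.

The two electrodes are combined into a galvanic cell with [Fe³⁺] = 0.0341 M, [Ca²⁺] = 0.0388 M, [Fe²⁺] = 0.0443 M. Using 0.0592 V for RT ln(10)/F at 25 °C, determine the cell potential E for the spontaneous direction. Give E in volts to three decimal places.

Fe³⁺/Fe²⁺ is the cathode (higher E°), Ca²⁺/Ca the anode: E°cell = +0.74 − (-2.84) = +3.58 V, n = 2.
Overall: 2 Fe³⁺(aq) + Ca(s) → 2 Fe²⁺(aq) + Ca²⁺(aq)
Q = [Fe²⁺]^2·[Ca²⁺] / ([Fe³⁺]^2); log Q = -1.184.
E = E° − (0.0592/n) log Q = +3.58 − (0.0592/2)(-1.184) = +3.615 V.

+3.615 V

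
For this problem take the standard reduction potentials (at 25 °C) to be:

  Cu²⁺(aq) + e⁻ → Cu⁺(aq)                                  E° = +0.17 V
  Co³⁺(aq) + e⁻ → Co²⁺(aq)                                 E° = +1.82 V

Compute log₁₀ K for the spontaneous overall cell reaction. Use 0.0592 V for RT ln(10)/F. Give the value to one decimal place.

27.9

Cathode: Co³⁺/Co²⁺; anode: Cu²⁺/Cu⁺. E°cell = +1.65 V, n = 1.
log K = nE°cell / 0.0592 = (1)(+1.65) / 0.0592 = 27.9.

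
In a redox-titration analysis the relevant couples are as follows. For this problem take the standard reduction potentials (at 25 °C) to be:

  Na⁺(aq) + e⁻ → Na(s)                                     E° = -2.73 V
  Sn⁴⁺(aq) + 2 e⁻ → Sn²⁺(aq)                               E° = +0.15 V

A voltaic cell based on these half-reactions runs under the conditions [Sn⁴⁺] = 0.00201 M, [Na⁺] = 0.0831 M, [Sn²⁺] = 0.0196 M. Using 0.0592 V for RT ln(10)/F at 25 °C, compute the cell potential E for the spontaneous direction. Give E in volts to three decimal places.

+2.915 V

Sn⁴⁺/Sn²⁺ is the cathode (higher E°), Na⁺/Na the anode: E°cell = +0.15 − (-2.73) = +2.88 V, n = 2.
Overall: Sn⁴⁺(aq) + 2 Na(s) → Sn²⁺(aq) + 2 Na⁺(aq)
Q = [Sn²⁺]·[Na⁺]^2 / ([Sn⁴⁺]); log Q = -1.172.
E = E° − (0.0592/n) log Q = +2.88 − (0.0592/2)(-1.172) = +2.915 V.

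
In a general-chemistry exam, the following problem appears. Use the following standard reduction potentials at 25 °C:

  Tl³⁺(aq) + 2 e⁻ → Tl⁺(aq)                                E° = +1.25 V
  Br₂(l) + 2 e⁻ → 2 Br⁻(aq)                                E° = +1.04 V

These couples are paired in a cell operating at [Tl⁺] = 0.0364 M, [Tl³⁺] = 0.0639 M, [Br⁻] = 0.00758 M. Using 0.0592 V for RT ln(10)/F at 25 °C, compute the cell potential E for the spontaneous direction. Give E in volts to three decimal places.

Tl³⁺/Tl⁺ is the cathode (higher E°), Br₂/Br⁻ the anode: E°cell = +1.25 − (+1.04) = +0.21 V, n = 2.
Overall: Tl³⁺(aq) + 2 Br⁻(aq) → Tl⁺(aq) + Br₂(l)
Q = [Tl⁺] / ([Tl³⁺]·[Br⁻]^2); log Q = 3.996.
E = E° − (0.0592/n) log Q = +0.21 − (0.0592/2)(3.996) = +0.092 V.

+0.092 V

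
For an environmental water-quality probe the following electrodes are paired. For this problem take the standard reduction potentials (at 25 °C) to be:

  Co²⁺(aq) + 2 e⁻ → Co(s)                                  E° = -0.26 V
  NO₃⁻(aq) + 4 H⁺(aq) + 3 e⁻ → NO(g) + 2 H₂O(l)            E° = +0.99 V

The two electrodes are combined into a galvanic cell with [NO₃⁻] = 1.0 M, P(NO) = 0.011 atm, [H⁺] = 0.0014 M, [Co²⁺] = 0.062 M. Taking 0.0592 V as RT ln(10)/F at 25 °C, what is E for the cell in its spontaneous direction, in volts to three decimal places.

+1.099 V

NO₃⁻/NO is the cathode (higher E°), Co²⁺/Co the anode: E°cell = +0.99 − (-0.26) = +1.25 V, n = 6.
Overall: 2 NO₃⁻(aq) + 8 H⁺(aq) + 3 Co(s) → 2 NO(g) + 4 H₂O(l) + 3 Co²⁺(aq)
Q = P(NO)^2·[Co²⁺]^3 / ([NO₃⁻]^2·[H⁺]^8); log Q = 15.291.
E = E° − (0.0592/n) log Q = +1.25 − (0.0592/6)(15.291) = +1.099 V.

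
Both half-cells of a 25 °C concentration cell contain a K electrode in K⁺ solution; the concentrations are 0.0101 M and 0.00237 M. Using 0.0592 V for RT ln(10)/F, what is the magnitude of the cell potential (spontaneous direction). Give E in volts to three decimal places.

+0.037 V

For a concentration cell E°cell = 0. The 0.0101 M side is the cathode (reduction is favoured where [K⁺] is higher).
With n = 1, E = −(0.0592/1) log([K⁺]ₐₙ/[K⁺]꜀ₐₜ) = −(0.0592/1) log(0.00237/0.0101) = −(0.0592/1)(-0.630) = +0.037 V.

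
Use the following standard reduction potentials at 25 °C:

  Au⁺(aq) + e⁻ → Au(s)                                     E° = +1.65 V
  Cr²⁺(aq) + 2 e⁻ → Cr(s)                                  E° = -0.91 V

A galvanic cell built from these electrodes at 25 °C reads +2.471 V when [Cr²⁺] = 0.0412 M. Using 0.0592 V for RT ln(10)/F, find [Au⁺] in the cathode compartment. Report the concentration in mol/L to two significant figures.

Au⁺/Au is the cathode, Cr²⁺/Cr the anode: E°cell = +2.56 V, n = 2.
Overall reaction: 2 Au⁺(aq) + Cr(s) → 2 Au(s) + Cr²⁺(aq); Q = [Cr²⁺]^1/[Au⁺]^2.
From E = E° − (0.0592/n) log Q: log Q = (E° − E)·n/0.0592 = (+2.56 − (+2.471))·2/0.0592 = 3.0068.
So 2·log[Au⁺] = 1·log(0.0412) − log Q = -1.3851 − (3.0068) = -4.3919; log[Au⁺] = -4.3919 / 2 = -2.1959; [Au⁺] = 10^(-2.1959) ≈ 0.0064 M.

0.0064 M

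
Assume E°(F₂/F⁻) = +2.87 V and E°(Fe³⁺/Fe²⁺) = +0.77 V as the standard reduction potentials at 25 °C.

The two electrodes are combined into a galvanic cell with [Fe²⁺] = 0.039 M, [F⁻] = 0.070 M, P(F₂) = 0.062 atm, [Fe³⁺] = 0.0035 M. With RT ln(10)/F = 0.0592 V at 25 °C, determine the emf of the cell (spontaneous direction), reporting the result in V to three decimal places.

F₂/F⁻ is the cathode (higher E°), Fe³⁺/Fe²⁺ the anode: E°cell = +2.87 − (+0.77) = +2.10 V, n = 2.
Overall: F₂(g) + 2 Fe²⁺(aq) → 2 F⁻(aq) + 2 Fe³⁺(aq)
Q = [F⁻]^2·[Fe³⁺]^2 / (P(F₂)·[Fe²⁺]^2); log Q = -3.196.
E = E° − (0.0592/n) log Q = +2.10 − (0.0592/2)(-3.196) = +2.195 V.

+2.195 V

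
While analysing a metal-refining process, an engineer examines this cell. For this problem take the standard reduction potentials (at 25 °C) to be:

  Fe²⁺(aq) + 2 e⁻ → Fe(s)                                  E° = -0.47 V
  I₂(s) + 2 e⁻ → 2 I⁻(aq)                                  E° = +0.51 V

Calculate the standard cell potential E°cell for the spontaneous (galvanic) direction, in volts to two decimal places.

+0.98 V

The I₂/I⁻ couple has the higher reduction potential, so it is the cathode; Fe²⁺/Fe is oxidised at the anode.
E°cell = E°(cathode) − E°(anode) = (+0.51) − (-0.47) = +0.98 V.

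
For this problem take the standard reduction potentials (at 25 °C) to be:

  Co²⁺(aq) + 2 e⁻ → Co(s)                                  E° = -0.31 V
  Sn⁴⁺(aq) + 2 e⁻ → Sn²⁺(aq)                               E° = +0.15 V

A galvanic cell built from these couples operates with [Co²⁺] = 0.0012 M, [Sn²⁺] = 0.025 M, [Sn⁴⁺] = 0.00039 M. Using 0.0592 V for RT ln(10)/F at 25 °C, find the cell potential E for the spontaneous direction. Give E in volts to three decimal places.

+0.493 V

Sn⁴⁺/Sn²⁺ is the cathode (higher E°), Co²⁺/Co the anode: E°cell = +0.15 − (-0.31) = +0.46 V, n = 2.
Overall: Sn⁴⁺(aq) + Co(s) → Sn²⁺(aq) + Co²⁺(aq)
Q = [Sn²⁺]·[Co²⁺] / ([Sn⁴⁺]); log Q = -1.114.
E = E° − (0.0592/n) log Q = +0.46 − (0.0592/2)(-1.114) = +0.493 V.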